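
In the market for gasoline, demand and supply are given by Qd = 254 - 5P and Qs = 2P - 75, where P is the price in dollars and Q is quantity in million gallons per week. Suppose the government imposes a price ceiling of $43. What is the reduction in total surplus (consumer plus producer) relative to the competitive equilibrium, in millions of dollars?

Setting quantity demanded equal to quantity supplied, 254 - 5P = 2P - 75, gives P* = 47 and Q* = 19.
Since 43 < 47, the ceiling is binding.
At P = 43: Qd = 254 - 5·43 = 39 and Qs = 2·43 - 75 = 11.
Quantity traded falls to 11. At Q = 11 the demand price is (254 - 11)/5 = 48.6 and the supply price is (75 + 11)/2 = 43.
Deadweight loss = ½ · (48.6 - 43) · (19 - 11) = ½ · 5.6 · 8 = 22.4.

22.4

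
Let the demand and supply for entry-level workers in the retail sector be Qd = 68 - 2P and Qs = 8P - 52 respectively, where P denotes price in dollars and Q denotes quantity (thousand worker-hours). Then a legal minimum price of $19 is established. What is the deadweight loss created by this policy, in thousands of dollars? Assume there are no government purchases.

Equilibrium: 68 - 2P = 8P - 52, so 120 = 10P and P* = 12, Q* = 44.
Since 19 > 12, the floor is binding.
At P = 19: Qd = 68 - 2·19 = 30 and Qs = 8·19 - 52 = 100.
Quantity traded falls to 30. At Q = 30 the demand price is (68 - 30)/2 = 19 and the supply price is (52 + 30)/8 = 10.25.
Deadweight loss = ½ · (19 - 10.25) · (44 - 30) = ½ · 8.75 · 14 = 61.25.

61.25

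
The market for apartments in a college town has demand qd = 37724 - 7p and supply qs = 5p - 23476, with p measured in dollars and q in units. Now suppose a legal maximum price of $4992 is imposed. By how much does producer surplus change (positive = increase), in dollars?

Equilibrium: 37724 - 7p = 5p - 23476, so 61200 = 12p and p* = 5100, q* = 2024.
The ceiling of 4992 is below the equilibrium price 5100, so it binds.
At p = 4992: qd = 37724 - 7·4992 = 2780 and qs = 5·4992 - 23476 = 1484.
Producer surplus without the control is ½ · (5100 - 4695.2) · 2024 = 409657.6.
With the ceiling, producers sell 1484 units at 4992, so PS = ½ · (4992 - 4695.2) · 1484 = 220225.6.
Change in producer surplus = 220225.6 - 409657.6 = -189432.

-189432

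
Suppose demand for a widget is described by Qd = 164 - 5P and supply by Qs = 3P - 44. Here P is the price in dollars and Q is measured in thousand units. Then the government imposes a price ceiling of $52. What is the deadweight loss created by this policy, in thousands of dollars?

0

Setting quantity demanded equal to quantity supplied, 164 - 5P = 3P - 44, gives P* = 26 and Q* = 34.
Since 52 is above P* = 26, the ceiling does not bind and the free-market outcome prevails.
Since the control does not bind, no trades are prevented and deadweight loss is zero.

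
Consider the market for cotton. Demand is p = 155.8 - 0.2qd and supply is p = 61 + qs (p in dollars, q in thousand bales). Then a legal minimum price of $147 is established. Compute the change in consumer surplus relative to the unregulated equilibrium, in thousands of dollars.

-430.5

Rearranging demand gives qd = 779 - 5p; rearranging supply gives qs = p - 61. In a free market, 779 - 5p = p - 61 gives the equilibrium p* = 140, q* = 79.
Because the floor (147) lies above the market-clearing price, it is binding.
At p = 147: qd = 779 - 5·147 = 44 and qs = 147 - 61 = 86.
Consumer surplus without the control is ½ · (155.8 - 140) · 79 = 624.1.
With the floor, consumers buy 44 units at 147, so CS = ½ · (155.8 - 147) · 44 = 193.6.
Change in consumer surplus = 193.6 - 624.1 = -430.5.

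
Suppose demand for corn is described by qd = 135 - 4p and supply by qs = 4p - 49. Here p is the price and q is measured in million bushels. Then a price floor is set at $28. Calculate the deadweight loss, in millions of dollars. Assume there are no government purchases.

100

Without the control the market clears where 135 - 4p = 4p - 49, i.e. p* = 23 and q* = 43.
Since 28 > 23, the floor is binding.
At p = 28: qd = 135 - 4·28 = 23 and qs = 4·28 - 49 = 63.
Quantity traded falls to 23. At q = 23 the demand price is (135 - 23)/4 = 28 and the supply price is (49 + 23)/4 = 18.
Deadweight loss = ½ · (28 - 18) · (43 - 23) = ½ · 10 · 20 = 100.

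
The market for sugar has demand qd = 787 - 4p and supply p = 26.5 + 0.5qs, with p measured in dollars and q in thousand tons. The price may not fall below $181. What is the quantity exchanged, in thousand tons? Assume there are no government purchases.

Rearranging supply gives qs = 2p - 53. Without the control the market clears where 787 - 4p = 2p - 53, i.e. p* = 140 and q* = 227.
Because the floor (181) lies above the market-clearing price, it is binding.
At p = 181: qd = 787 - 4·181 = 63 and qs = 2·181 - 53 = 309.
The quantity actually transacted is the short side, demand: 63.

63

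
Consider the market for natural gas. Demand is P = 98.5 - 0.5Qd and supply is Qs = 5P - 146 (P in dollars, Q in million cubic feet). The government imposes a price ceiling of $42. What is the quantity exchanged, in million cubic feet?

64

Rearranging demand gives Qd = 197 - 2P. Setting quantity demanded equal to quantity supplied, 197 - 2P = 5P - 146, gives P* = 49 and Q* = 99.
Because the ceiling (42) lies below the market-clearing price, it is binding.
At P = 42: Qd = 197 - 2·42 = 113 and Qs = 5·42 - 146 = 64.
The quantity actually transacted is the short side, supply: 64.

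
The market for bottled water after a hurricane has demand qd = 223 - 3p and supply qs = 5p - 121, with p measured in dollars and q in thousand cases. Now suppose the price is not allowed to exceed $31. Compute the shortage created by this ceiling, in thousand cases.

Setting quantity demanded equal to quantity supplied, 223 - 3p = 5p - 121, gives p* = 43 and q* = 94.
The ceiling of 31 is below the equilibrium price 43, so it binds.
At p = 31: qd = 223 - 3·31 = 130 and qs = 5·31 - 121 = 34.
Shortage = qd - qs = 130 - 34 = 96.

96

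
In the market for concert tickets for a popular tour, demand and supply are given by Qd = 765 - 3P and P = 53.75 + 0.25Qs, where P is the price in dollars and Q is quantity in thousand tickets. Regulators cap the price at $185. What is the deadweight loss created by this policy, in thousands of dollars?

0

Rearranging supply gives Qs = 4P - 215. Without the control the market clears where 765 - 3P = 4P - 215, i.e. P* = 140 and Q* = 345.
The ceiling of 185 is above the equilibrium price 140, so it is not binding; the market clears at P* = 140, Q* = 345.
Since the control does not bind, no trades are prevented and deadweight loss is zero.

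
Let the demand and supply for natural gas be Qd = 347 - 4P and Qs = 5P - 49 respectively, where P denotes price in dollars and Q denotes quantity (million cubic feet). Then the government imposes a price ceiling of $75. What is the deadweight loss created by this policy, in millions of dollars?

0

Setting quantity demanded equal to quantity supplied, 347 - 4P = 5P - 49, gives P* = 44 and Q* = 171.
The ceiling of 75 is above the equilibrium price 44, so it is not binding; the market clears at P* = 44, Q* = 171.
Since the control does not bind, no trades are prevented and deadweight loss is zero.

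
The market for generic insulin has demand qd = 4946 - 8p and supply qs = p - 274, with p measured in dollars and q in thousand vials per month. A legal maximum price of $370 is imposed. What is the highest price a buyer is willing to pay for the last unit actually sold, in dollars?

In a free market, 4946 - 8p = p - 274 gives the equilibrium p* = 580, q* = 306.
Since 370 < 580, the ceiling is binding.
At p = 370: qd = 4946 - 8·370 = 1986 and qs = 370 - 274 = 96.
Only 96 units reach the market. On the demand curve, the marginal buyer's willingness to pay at q = 96 is (4946 - 96)/8 = 606.25.

606.25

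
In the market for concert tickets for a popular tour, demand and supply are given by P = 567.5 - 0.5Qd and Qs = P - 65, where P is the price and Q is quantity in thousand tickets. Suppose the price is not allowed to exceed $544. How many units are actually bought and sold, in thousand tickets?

335

Rearranging demand gives Qd = 1135 - 2P. In a free market, 1135 - 2P = P - 65 gives the equilibrium P* = 400, Q* = 335.
The ceiling of 544 is above the equilibrium price 400, so it is not binding; the market clears at P* = 400, Q* = 335.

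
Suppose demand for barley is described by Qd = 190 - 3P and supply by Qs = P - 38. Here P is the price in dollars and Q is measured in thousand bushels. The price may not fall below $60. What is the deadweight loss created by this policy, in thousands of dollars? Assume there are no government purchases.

54

Without the control the market clears where 190 - 3P = P - 38, i.e. P* = 57 and Q* = 19.
Because the floor (60) lies above the market-clearing price, it is binding.
At P = 60: Qd = 190 - 3·60 = 10 and Qs = 60 - 38 = 22.
Quantity traded falls to 10. At Q = 10 the demand price is (190 - 10)/3 = 60 and the supply price is 38 + 10 = 48.
Deadweight loss = ½ · (60 - 48) · (19 - 10) = ½ · 12 · 9 = 54.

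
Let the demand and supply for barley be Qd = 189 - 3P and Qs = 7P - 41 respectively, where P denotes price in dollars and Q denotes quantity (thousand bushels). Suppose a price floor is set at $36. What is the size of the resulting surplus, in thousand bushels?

130

Setting quantity demanded equal to quantity supplied, 189 - 3P = 7P - 41, gives P* = 23 and Q* = 120.
The floor of 36 is above the equilibrium price 23, so it binds.
At P = 36: Qd = 189 - 3·36 = 81 and Qs = 7·36 - 41 = 211.
Surplus = Qs - Qd = 211 - 81 = 130.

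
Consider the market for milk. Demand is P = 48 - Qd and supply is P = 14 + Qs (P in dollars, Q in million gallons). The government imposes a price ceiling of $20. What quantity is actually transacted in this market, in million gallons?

6

Rearranging demand gives Qd = 48 - P; rearranging supply gives Qs = P - 14. Equilibrium: 48 - P = P - 14, so 62 = 2P and P* = 31, Q* = 17.
Because the ceiling (20) lies below the market-clearing price, it is binding.
At P = 20: Qd = 48 - 20 = 28 and Qs = 20 - 14 = 6.
The quantity actually transacted is the short side, supply: 6.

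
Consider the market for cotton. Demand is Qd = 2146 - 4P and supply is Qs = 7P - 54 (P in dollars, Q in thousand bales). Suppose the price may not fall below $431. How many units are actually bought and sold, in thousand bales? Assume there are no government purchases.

Without the control the market clears where 2146 - 4P = 7P - 54, i.e. P* = 200 and Q* = 1346.
Because the floor (431) lies above the market-clearing price, it is binding.
At P = 431: Qd = 2146 - 4·431 = 422 and Qs = 7·431 - 54 = 2963.
The quantity actually transacted is the short side, demand: 422.

422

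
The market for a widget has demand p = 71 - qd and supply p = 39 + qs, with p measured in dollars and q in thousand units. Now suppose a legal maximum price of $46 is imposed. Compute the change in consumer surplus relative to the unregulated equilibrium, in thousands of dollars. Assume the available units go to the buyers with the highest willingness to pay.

22.5

Rearranging demand gives qd = 71 - p; rearranging supply gives qs = p - 39. Equilibrium: 71 - p = p - 39, so 110 = 2p and p* = 55, q* = 16.
Since 46 < 55, the ceiling is binding.
At p = 46: qd = 71 - 46 = 25 and qs = 46 - 39 = 7.
Consumer surplus without the control is ½ · (71 - 55) · 16 = 128.
With the ceiling, 7 units are sold at 46 (assume they go to the highest-value buyers). The demand price at q = 7 is 64, so CS = ½ · [(71 - 46) + (64 - 46)] · 7 = 150.5.
Change in consumer surplus = 150.5 - 128 = 22.5.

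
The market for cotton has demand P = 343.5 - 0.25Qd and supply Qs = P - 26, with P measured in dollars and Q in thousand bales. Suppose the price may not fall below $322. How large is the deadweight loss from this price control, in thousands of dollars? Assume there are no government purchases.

17640

Rearranging demand gives Qd = 1374 - 4P. In a free market, 1374 - 4P = P - 26 gives the equilibrium P* = 280, Q* = 254.
The floor of 322 is above the equilibrium price 280, so it binds.
At P = 322: Qd = 1374 - 4·322 = 86 and Qs = 322 - 26 = 296.
Quantity traded falls to 86. At Q = 86 the demand price is (1374 - 86)/4 = 322 and the supply price is 26 + 86 = 112.
Deadweight loss = ½ · (322 - 112) · (254 - 86) = ½ · 210 · 168 = 17640.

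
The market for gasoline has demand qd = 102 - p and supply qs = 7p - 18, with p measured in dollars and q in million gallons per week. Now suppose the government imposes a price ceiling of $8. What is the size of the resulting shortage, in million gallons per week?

56

Equilibrium: 102 - p = 7p - 18, so 120 = 8p and p* = 15, q* = 87.
Because the ceiling (8) lies below the market-clearing price, it is binding.
At p = 8: qd = 102 - 8 = 94 and qs = 7·8 - 18 = 38.
Shortage = qd - qs = 94 - 38 = 56.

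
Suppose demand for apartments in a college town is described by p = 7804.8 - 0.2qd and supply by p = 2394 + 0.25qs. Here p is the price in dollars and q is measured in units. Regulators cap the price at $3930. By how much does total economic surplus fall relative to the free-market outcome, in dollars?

7779240

Rearranging demand gives qd = 39024 - 5p; rearranging supply gives qs = 4p - 9576. Without the control the market clears where 39024 - 5p = 4p - 9576, i.e. p* = 5400 and q* = 12024.
Because the ceiling (3930) lies below the market-clearing price, it is binding.
At p = 3930: qd = 39024 - 5·3930 = 19374 and qs = 4·3930 - 9576 = 6144.
Quantity traded falls to 6144. At q = 6144 the demand price is (39024 - 6144)/5 = 6576 and the supply price is (9576 + 6144)/4 = 3930.
Deadweight loss = ½ · (6576 - 3930) · (12024 - 6144) = ½ · 2646 · 5880 = 7779240.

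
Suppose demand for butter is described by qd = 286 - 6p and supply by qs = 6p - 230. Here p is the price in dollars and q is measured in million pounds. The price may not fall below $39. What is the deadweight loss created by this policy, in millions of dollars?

Without the control the market clears where 286 - 6p = 6p - 230, i.e. p* = 43 and q* = 28.
The floor of 39 is below the equilibrium price 43, so it is not binding; the market clears at p* = 43, q* = 28.
Since the control does not bind, no trades are prevented and deadweight loss is zero.

0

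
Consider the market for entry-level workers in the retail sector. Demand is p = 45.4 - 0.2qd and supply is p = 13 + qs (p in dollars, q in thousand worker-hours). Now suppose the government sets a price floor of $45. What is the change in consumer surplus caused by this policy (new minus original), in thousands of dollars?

Rearranging demand gives qd = 227 - 5p; rearranging supply gives qs = p - 13. Equilibrium: 227 - 5p = p - 13, so 240 = 6p and p* = 40, q* = 27.
Because the floor (45) lies above the market-clearing price, it is binding.
At p = 45: qd = 227 - 5·45 = 2 and qs = 45 - 13 = 32.
Consumer surplus without the control is ½ · (45.4 - 40) · 27 = 72.9.
With the floor, consumers buy 2 units at 45, so CS = ½ · (45.4 - 45) · 2 = 0.4.
Change in consumer surplus = 0.4 - 72.9 = -72.5.

-72.5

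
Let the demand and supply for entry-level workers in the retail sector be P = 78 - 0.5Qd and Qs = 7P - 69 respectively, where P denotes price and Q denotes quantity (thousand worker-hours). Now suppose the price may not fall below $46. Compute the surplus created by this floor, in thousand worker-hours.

Rearranging demand gives Qd = 156 - 2P. Equilibrium: 156 - 2P = 7P - 69, so 225 = 9P and P* = 25, Q* = 106.
The floor of 46 is above the equilibrium price 25, so it binds.
At P = 46: Qd = 156 - 2·46 = 64 and Qs = 7·46 - 69 = 253.
Surplus = Qs - Qd = 253 - 64 = 189.

189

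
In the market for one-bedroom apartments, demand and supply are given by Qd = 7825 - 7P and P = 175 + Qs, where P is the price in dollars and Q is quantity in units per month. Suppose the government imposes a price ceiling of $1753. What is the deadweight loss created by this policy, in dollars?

0

Rearranging supply gives Qs = P - 175. Equilibrium: 7825 - 7P = P - 175, so 8000 = 8P and P* = 1000, Q* = 825.
The ceiling of 1753 is above the equilibrium price 1000, so it is not binding; the market clears at P* = 1000, Q* = 825.
Since the control does not bind, no trades are prevented and deadweight loss is zero.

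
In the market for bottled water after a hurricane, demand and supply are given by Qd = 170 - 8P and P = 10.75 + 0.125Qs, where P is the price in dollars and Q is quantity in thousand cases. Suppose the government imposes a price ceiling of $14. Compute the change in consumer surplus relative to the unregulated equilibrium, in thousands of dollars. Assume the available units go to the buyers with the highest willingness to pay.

36

Rearranging supply gives Qs = 8P - 86. Without the control the market clears where 170 - 8P = 8P - 86, i.e. P* = 16 and Q* = 42.
The ceiling of 14 is below the equilibrium price 16, so it binds.
At P = 14: Qd = 170 - 8·14 = 58 and Qs = 8·14 - 86 = 26.
Consumer surplus without the control is ½ · (21.25 - 16) · 42 = 110.25.
With the ceiling, 26 units are sold at 14 (assume they go to the highest-value buyers). The demand price at Q = 26 is 18, so CS = ½ · [(21.25 - 14) + (18 - 14)] · 26 = 146.25.
Change in consumer surplus = 146.25 - 110.25 = 36.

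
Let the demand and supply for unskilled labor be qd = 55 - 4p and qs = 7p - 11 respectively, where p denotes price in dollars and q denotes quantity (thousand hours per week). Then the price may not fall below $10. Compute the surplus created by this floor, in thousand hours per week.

Without the control the market clears where 55 - 4p = 7p - 11, i.e. p* = 6 and q* = 31.
The floor of 10 is above the equilibrium price 6, so it binds.
At p = 10: qd = 55 - 4·10 = 15 and qs = 7·10 - 11 = 59.
Surplus = qs - qd = 59 - 15 = 44.

44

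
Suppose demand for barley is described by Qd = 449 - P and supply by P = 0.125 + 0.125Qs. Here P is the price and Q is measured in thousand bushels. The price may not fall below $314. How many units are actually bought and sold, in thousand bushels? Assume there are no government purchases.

135

Rearranging supply gives Qs = 8P - 1. Equilibrium: 449 - P = 8P - 1, so 450 = 9P and P* = 50, Q* = 399.
Since 314 > 50, the floor is binding.
At P = 314: Qd = 449 - 314 = 135 and Qs = 8·314 - 1 = 2511.
The quantity actually transacted is the short side, demand: 135.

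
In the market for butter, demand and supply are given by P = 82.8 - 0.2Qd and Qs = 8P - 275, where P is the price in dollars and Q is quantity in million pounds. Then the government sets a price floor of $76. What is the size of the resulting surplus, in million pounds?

299

Rearranging demand gives Qd = 414 - 5P. Without the control the market clears where 414 - 5P = 8P - 275, i.e. P* = 53 and Q* = 149.
The floor of 76 is above the equilibrium price 53, so it binds.
At P = 76: Qd = 414 - 5·76 = 34 and Qs = 8·76 - 275 = 333.
Surplus = Qs - Qd = 333 - 34 = 299.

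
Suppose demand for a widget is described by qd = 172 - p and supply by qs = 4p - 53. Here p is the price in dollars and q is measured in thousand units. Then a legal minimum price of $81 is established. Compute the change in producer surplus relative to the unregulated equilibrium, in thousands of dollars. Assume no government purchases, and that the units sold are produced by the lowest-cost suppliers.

3114

In a free market, 172 - p = 4p - 53 gives the equilibrium p* = 45, q* = 127.
Because the floor (81) lies above the market-clearing price, it is binding.
At p = 81: qd = 172 - 81 = 91 and qs = 4·81 - 53 = 271.
Producer surplus without the control is ½ · (45 - 13.25) · 127 = 2016.125.
With the floor, 91 units are sold at 81. The supply price at q = 91 is 36, so PS = ½ · [(81 - 13.25) + (81 - 36)] · 91 = 5130.125.
Change in producer surplus = 5130.125 - 2016.125 = 3114.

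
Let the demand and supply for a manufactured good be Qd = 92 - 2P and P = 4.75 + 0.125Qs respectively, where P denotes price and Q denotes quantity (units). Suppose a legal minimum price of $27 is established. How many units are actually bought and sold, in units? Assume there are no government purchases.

38

Rearranging supply gives Qs = 8P - 38. Equilibrium: 92 - 2P = 8P - 38, so 130 = 10P and P* = 13, Q* = 66.
Because the floor (27) lies above the market-clearing price, it is binding.
At P = 27: Qd = 92 - 2·27 = 38 and Qs = 8·27 - 38 = 178.
The quantity actually transacted is the short side, demand: 38.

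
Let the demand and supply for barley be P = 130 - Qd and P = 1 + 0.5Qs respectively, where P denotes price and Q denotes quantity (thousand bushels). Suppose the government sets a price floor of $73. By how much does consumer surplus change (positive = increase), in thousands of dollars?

Rearranging demand gives Qd = 130 - P; rearranging supply gives Qs = 2P - 2. Equilibrium: 130 - P = 2P - 2, so 132 = 3P and P* = 44, Q* = 86.
The floor of 73 is above the equilibrium price 44, so it binds.
At P = 73: Qd = 130 - 73 = 57 and Qs = 2·73 - 2 = 144.
Consumer surplus without the control is ½ · (130 - 44) · 86 = 3698.
With the floor, consumers buy 57 units at 73, so CS = ½ · (130 - 73) · 57 = 1624.5.
Change in consumer surplus = 1624.5 - 3698 = -2073.5.

-2073.5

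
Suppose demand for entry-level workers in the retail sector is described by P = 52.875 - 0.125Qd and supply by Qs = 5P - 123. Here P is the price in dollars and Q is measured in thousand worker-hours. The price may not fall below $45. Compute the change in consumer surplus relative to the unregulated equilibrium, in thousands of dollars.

-225

Rearranging demand gives Qd = 423 - 8P. Without the control the market clears where 423 - 8P = 5P - 123, i.e. P* = 42 and Q* = 87.
The floor of 45 is above the equilibrium price 42, so it binds.
At P = 45: Qd = 423 - 8·45 = 63 and Qs = 5·45 - 123 = 102.
Consumer surplus without the control is ½ · (52.875 - 42) · 87 = 473.0625.
With the floor, consumers buy 63 units at 45, so CS = ½ · (52.875 - 45) · 63 = 248.0625.
Change in consumer surplus = 248.0625 - 473.0625 = -225.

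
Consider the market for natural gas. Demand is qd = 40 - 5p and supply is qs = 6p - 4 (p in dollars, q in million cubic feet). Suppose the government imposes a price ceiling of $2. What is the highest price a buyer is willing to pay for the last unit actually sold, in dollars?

Setting quantity demanded equal to quantity supplied, 40 - 5p = 6p - 4, gives p* = 4 and q* = 20.
Because the ceiling (2) lies below the market-clearing price, it is binding.
At p = 2: qd = 40 - 5·2 = 30 and qs = 6·2 - 4 = 8.
Only 8 units reach the market. On the demand curve, the marginal buyer's willingness to pay at q = 8 is (40 - 8)/5 = 6.4.

6.4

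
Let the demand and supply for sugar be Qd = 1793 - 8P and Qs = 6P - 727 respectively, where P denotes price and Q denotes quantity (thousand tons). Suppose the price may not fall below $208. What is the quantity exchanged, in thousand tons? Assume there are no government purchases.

129

Equilibrium: 1793 - 8P = 6P - 727, so 2520 = 14P and P* = 180, Q* = 353.
The floor of 208 is above the equilibrium price 180, so it binds.
At P = 208: Qd = 1793 - 8·208 = 129 and Qs = 6·208 - 727 = 521.
The quantity actually transacted is the short side, demand: 129.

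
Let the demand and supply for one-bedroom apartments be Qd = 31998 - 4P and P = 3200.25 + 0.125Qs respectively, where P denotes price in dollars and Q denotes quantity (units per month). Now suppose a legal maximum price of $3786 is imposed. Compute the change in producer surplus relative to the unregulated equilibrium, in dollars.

Rearranging supply gives Qs = 8P - 25602. Without the control the market clears where 31998 - 4P = 8P - 25602, i.e. P* = 4800 and Q* = 12798.
Since 3786 < 4800, the ceiling is binding.
At P = 3786: Qd = 31998 - 4·3786 = 16854 and Qs = 8·3786 - 25602 = 4686.
Producer surplus without the control is ½ · (4800 - 3200.25) · 12798 = 10236800.25.
With the ceiling, producers sell 4686 units at 3786, so PS = ½ · (3786 - 3200.25) · 4686 = 1372412.25.
Change in producer surplus = 1372412.25 - 10236800.25 = -8864388.

-8864388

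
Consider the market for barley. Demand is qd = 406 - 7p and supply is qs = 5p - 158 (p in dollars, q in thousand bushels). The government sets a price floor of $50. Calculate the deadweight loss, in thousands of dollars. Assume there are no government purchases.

Without the control the market clears where 406 - 7p = 5p - 158, i.e. p* = 47 and q* = 77.
Since 50 > 47, the floor is binding.
At p = 50: qd = 406 - 7·50 = 56 and qs = 5·50 - 158 = 92.
Quantity traded falls to 56. At q = 56 the demand price is (406 - 56)/7 = 50 and the supply price is (158 + 56)/5 = 42.8.
Deadweight loss = ½ · (50 - 42.8) · (77 - 56) = ½ · 7.2 · 21 = 75.6.

75.6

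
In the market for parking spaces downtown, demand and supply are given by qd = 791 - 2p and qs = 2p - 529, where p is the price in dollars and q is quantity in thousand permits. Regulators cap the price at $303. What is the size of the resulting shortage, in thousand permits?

Equilibrium: 791 - 2p = 2p - 529, so 1320 = 4p and p* = 330, q* = 131.
The ceiling of 303 is below the equilibrium price 330, so it binds.
At p = 303: qd = 791 - 2·303 = 185 and qs = 2·303 - 529 = 77.
Shortage = qd - qs = 185 - 77 = 108.

108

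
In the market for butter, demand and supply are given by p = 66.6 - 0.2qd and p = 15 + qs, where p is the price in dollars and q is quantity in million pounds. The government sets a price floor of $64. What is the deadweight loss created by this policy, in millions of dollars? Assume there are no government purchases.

Rearranging demand gives qd = 333 - 5p; rearranging supply gives qs = p - 15. Without the control the market clears where 333 - 5p = p - 15, i.e. p* = 58 and q* = 43.
The floor of 64 is above the equilibrium price 58, so it binds.
At p = 64: qd = 333 - 5·64 = 13 and qs = 64 - 15 = 49.
Quantity traded falls to 13. At q = 13 the demand price is (333 - 13)/5 = 64 and the supply price is 15 + 13 = 28.
Deadweight loss = ½ · (64 - 28) · (43 - 13) = ½ · 36 · 30 = 540.

540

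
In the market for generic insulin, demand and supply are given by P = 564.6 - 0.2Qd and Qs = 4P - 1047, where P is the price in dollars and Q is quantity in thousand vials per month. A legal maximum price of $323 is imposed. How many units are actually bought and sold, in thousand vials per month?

Rearranging demand gives Qd = 2823 - 5P. Setting quantity demanded equal to quantity supplied, 2823 - 5P = 4P - 1047, gives P* = 430 and Q* = 673.
The ceiling of 323 is below the equilibrium price 430, so it binds.
At P = 323: Qd = 2823 - 5·323 = 1208 and Qs = 4·323 - 1047 = 245.
The quantity actually transacted is the short side, supply: 245.

245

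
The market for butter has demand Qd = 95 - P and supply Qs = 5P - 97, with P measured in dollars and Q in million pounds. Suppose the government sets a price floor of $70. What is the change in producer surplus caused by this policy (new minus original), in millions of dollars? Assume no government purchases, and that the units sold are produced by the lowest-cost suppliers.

Equilibrium: 95 - P = 5P - 97, so 192 = 6P and P* = 32, Q* = 63.
Because the floor (70) lies above the market-clearing price, it is binding.
At P = 70: Qd = 95 - 70 = 25 and Qs = 5·70 - 97 = 253.
Producer surplus without the control is ½ · (32 - 19.4) · 63 = 396.9.
With the floor, 25 units are sold at 70. The supply price at Q = 25 is 24.4, so PS = ½ · [(70 - 19.4) + (70 - 24.4)] · 25 = 1202.5.
Change in producer surplus = 1202.5 - 396.9 = 805.6.

805.6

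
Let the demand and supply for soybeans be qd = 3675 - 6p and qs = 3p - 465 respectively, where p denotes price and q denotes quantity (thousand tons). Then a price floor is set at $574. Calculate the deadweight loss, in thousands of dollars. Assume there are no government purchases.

Setting quantity demanded equal to quantity supplied, 3675 - 6p = 3p - 465, gives p* = 460 and q* = 915.
The floor of 574 is above the equilibrium price 460, so it binds.
At p = 574: qd = 3675 - 6·574 = 231 and qs = 3·574 - 465 = 1257.
Quantity traded falls to 231. At q = 231 the demand price is (3675 - 231)/6 = 574 and the supply price is (465 + 231)/3 = 232.
Deadweight loss = ½ · (574 - 232) · (915 - 231) = ½ · 342 · 684 = 116964.

116964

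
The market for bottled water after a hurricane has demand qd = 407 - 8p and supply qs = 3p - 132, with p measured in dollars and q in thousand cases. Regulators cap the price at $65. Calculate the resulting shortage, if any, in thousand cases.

0

Equilibrium: 407 - 8p = 3p - 132, so 539 = 11p and p* = 49, q* = 15.
The ceiling of 65 is above the equilibrium price 49, so it is not binding; the market clears at p* = 49, q* = 15.
Since the control does not bind, there is no shortage.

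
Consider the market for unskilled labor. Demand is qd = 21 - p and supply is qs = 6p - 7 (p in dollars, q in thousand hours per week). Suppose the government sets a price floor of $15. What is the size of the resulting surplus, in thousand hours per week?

Without the control the market clears where 21 - p = 6p - 7, i.e. p* = 4 and q* = 17.
Since 15 > 4, the floor is binding.
At p = 15: qd = 21 - 15 = 6 and qs = 6·15 - 7 = 83.
Surplus = qs - qd = 83 - 6 = 77.

77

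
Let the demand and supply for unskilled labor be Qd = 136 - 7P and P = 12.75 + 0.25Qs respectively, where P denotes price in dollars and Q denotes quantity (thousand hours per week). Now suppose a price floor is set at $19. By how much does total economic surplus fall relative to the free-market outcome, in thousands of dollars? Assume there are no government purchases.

Rearranging supply gives Qs = 4P - 51. In a free market, 136 - 7P = 4P - 51 gives the equilibrium P* = 17, Q* = 17.
Because the floor (19) lies above the market-clearing price, it is binding.
At P = 19: Qd = 136 - 7·19 = 3 and Qs = 4·19 - 51 = 25.
Quantity traded falls to 3. At Q = 3 the demand price is (136 - 3)/7 = 19 and the supply price is (51 + 3)/4 = 13.5.
Deadweight loss = ½ · (19 - 13.5) · (17 - 3) = ½ · 5.5 · 14 = 38.5.

38.5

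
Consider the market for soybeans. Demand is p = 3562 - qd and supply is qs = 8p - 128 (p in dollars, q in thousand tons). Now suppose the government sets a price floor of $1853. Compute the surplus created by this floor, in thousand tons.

12987

Rearranging demand gives qd = 3562 - p. Equilibrium: 3562 - p = 8p - 128, so 3690 = 9p and p* = 410, q* = 3152.
Since 1853 > 410, the floor is binding.
At p = 1853: qd = 3562 - 1853 = 1709 and qs = 8·1853 - 128 = 14696.
Surplus = qs - qd = 14696 - 1709 = 12987.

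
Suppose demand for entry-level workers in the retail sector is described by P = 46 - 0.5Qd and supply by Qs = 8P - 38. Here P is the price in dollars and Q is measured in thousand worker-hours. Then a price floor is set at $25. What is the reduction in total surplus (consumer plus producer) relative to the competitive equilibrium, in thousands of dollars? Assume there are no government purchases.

180

Rearranging demand gives Qd = 92 - 2P. In a free market, 92 - 2P = 8P - 38 gives the equilibrium P* = 13, Q* = 66.
The floor of 25 is above the equilibrium price 13, so it binds.
At P = 25: Qd = 92 - 2·25 = 42 and Qs = 8·25 - 38 = 162.
Quantity traded falls to 42. At Q = 42 the demand price is (92 - 42)/2 = 25 and the supply price is (38 + 42)/8 = 10.
Deadweight loss = ½ · (25 - 10) · (66 - 42) = ½ · 15 · 24 = 180.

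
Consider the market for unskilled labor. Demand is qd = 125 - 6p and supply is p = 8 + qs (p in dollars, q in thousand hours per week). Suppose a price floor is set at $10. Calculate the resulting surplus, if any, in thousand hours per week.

Rearranging supply gives qs = p - 8. In a free market, 125 - 6p = p - 8 gives the equilibrium p* = 19, q* = 11.
The floor of 10 is below the equilibrium price 19, so it is not binding; the market clears at p* = 19, q* = 11.
Since the control does not bind, there is no surplus.

0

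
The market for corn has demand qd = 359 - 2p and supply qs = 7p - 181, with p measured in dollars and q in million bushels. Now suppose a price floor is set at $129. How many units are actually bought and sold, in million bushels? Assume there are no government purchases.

Setting quantity demanded equal to quantity supplied, 359 - 2p = 7p - 181, gives p* = 60 and q* = 239.
Since 129 > 60, the floor is binding.
At p = 129: qd = 359 - 2·129 = 101 and qs = 7·129 - 181 = 722.
The quantity actually transacted is the short side, demand: 101.

101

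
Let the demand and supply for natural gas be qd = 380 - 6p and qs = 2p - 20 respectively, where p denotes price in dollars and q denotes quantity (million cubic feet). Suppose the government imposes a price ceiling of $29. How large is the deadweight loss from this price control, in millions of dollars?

588

Without the control the market clears where 380 - 6p = 2p - 20, i.e. p* = 50 and q* = 80.
The ceiling of 29 is below the equilibrium price 50, so it binds.
At p = 29: qd = 380 - 6·29 = 206 and qs = 2·29 - 20 = 38.
Quantity traded falls to 38. At q = 38 the demand price is (380 - 38)/6 = 57 and the supply price is (20 + 38)/2 = 29.
Deadweight loss = ½ · (57 - 29) · (80 - 38) = ½ · 28 · 42 = 588.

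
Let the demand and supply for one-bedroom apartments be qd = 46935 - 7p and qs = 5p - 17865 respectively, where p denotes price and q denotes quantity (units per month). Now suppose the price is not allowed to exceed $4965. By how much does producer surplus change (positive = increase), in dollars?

-3500662.5

Equilibrium: 46935 - 7p = 5p - 17865, so 64800 = 12p and p* = 5400, q* = 9135.
The ceiling of 4965 is below the equilibrium price 5400, so it binds.
At p = 4965: qd = 46935 - 7·4965 = 12180 and qs = 5·4965 - 17865 = 6960.
Producer surplus without the control is ½ · (5400 - 3573) · 9135 = 8344822.5.
With the ceiling, producers sell 6960 units at 4965, so PS = ½ · (4965 - 3573) · 6960 = 4844160.
Change in producer surplus = 4844160 - 8344822.5 = -3500662.5.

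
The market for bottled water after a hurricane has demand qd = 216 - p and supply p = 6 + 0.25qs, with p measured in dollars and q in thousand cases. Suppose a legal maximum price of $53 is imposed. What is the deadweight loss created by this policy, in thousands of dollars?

0

Rearranging supply gives qs = 4p - 24. Setting quantity demanded equal to quantity supplied, 216 - p = 4p - 24, gives p* = 48 and q* = 168.
The ceiling of 53 is above the equilibrium price 48, so it is not binding; the market clears at p* = 48, q* = 168.
Since the control does not bind, no trades are prevented and deadweight loss is zero.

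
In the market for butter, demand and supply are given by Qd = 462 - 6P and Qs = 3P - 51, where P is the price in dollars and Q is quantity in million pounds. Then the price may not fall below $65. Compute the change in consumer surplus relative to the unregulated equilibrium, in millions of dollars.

-768

In a free market, 462 - 6P = 3P - 51 gives the equilibrium P* = 57, Q* = 120.
Since 65 > 57, the floor is binding.
At P = 65: Qd = 462 - 6·65 = 72 and Qs = 3·65 - 51 = 144.
Consumer surplus without the control is ½ · (77 - 57) · 120 = 1200.
With the floor, consumers buy 72 units at 65, so CS = ½ · (77 - 65) · 72 = 432.
Change in consumer surplus = 432 - 1200 = -768.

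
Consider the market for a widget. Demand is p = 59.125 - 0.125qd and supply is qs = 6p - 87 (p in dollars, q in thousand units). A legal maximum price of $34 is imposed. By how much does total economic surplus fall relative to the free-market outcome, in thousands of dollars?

Rearranging demand gives qd = 473 - 8p. In a free market, 473 - 8p = 6p - 87 gives the equilibrium p* = 40, q* = 153.
The ceiling of 34 is below the equilibrium price 40, so it binds.
At p = 34: qd = 473 - 8·34 = 201 and qs = 6·34 - 87 = 117.
Quantity traded falls to 117. At q = 117 the demand price is (473 - 117)/8 = 44.5 and the supply price is (87 + 117)/6 = 34.
Deadweight loss = ½ · (44.5 - 34) · (153 - 117) = ½ · 10.5 · 36 = 189.

189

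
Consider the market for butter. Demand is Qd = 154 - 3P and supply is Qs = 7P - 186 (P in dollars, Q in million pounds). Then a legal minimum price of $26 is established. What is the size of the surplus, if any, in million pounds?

Equilibrium: 154 - 3P = 7P - 186, so 340 = 10P and P* = 34, Q* = 52.
Since 26 is below P* = 34, the floor does not bind and the free-market outcome prevails.
Since the control does not bind, there is no surplus.

0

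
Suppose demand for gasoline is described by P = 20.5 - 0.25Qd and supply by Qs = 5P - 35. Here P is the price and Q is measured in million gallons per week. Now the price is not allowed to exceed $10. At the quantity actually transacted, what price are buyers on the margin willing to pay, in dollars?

16.75

Rearranging demand gives Qd = 82 - 4P. Setting quantity demanded equal to quantity supplied, 82 - 4P = 5P - 35, gives P* = 13 and Q* = 30.
The ceiling of 10 is below the equilibrium price 13, so it binds.
At P = 10: Qd = 82 - 4·10 = 42 and Qs = 5·10 - 35 = 15.
Only 15 units reach the market. On the demand curve, the marginal buyer's willingness to pay at Q = 15 is (82 - 15)/4 = 16.75.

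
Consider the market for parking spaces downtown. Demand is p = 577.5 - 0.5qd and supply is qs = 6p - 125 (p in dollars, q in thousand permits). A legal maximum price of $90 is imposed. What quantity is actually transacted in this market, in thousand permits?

415

Rearranging demand gives qd = 1155 - 2p. Equilibrium: 1155 - 2p = 6p - 125, so 1280 = 8p and p* = 160, q* = 835.
Because the ceiling (90) lies below the market-clearing price, it is binding.
At p = 90: qd = 1155 - 2·90 = 975 and qs = 6·90 - 125 = 415.
The quantity actually transacted is the short side, supply: 415.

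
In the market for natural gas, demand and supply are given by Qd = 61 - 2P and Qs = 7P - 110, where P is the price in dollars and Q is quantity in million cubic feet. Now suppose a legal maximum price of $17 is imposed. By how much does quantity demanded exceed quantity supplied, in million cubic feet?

18

Equilibrium: 61 - 2P = 7P - 110, so 171 = 9P and P* = 19, Q* = 23.
Because the ceiling (17) lies below the market-clearing price, it is binding.
At P = 17: Qd = 61 - 2·17 = 27 and Qs = 7·17 - 110 = 9.
Shortage = Qd - Qs = 27 - 9 = 18.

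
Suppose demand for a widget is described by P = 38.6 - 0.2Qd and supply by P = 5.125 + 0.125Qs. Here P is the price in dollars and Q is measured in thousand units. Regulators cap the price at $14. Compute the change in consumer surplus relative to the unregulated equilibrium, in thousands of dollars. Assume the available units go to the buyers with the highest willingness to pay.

181.6

Rearranging demand gives Qd = 193 - 5P; rearranging supply gives Qs = 8P - 41. In a free market, 193 - 5P = 8P - 41 gives the equilibrium P* = 18, Q* = 103.
Because the ceiling (14) lies below the market-clearing price, it is binding.
At P = 14: Qd = 193 - 5·14 = 123 and Qs = 8·14 - 41 = 71.
Consumer surplus without the control is ½ · (38.6 - 18) · 103 = 1060.9.
With the ceiling, 71 units are sold at 14 (assume they go to the highest-value buyers). The demand price at Q = 71 is 24.4, so CS = ½ · [(38.6 - 14) + (24.4 - 14)] · 71 = 1242.5.
Change in consumer surplus = 1242.5 - 1060.9 = 181.6.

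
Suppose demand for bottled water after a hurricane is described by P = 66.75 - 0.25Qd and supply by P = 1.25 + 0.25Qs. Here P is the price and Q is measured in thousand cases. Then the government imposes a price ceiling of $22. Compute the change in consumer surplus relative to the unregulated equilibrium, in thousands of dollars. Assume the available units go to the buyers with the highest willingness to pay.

708

Rearranging demand gives Qd = 267 - 4P; rearranging supply gives Qs = 4P - 5. Equilibrium: 267 - 4P = 4P - 5, so 272 = 8P and P* = 34, Q* = 131.
Since 22 < 34, the ceiling is binding.
At P = 22: Qd = 267 - 4·22 = 179 and Qs = 4·22 - 5 = 83.
Consumer surplus without the control is ½ · (66.75 - 34) · 131 = 2145.125.
With the ceiling, 83 units are sold at 22 (assume they go to the highest-value buyers). The demand price at Q = 83 is 46, so CS = ½ · [(66.75 - 22) + (46 - 22)] · 83 = 2853.125.
Change in consumer surplus = 2853.125 - 2145.125 = 708.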